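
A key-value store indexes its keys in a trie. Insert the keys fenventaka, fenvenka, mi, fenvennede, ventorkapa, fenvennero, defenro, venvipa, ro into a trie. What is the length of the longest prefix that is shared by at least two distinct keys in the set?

8

Look for the deepest trie node that still has at least two words in its subtree.
e.g. "fenvennede" and "fenvennero" share the prefix "fenvenne" of length 8; no pair shares a longer one.
Longest shared-prefix length: 8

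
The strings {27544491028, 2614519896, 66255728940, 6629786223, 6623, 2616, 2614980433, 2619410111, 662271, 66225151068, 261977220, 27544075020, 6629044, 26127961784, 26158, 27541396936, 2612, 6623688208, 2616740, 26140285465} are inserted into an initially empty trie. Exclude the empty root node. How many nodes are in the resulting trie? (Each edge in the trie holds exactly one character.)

110

Count nodes per top-level branch (shared prefixes stored once):
  '2'-branch (2612, 26127961784, 26140285465, 2614519896, 2614980433, 26158, 2616, 2616740, 2619410111, 261977220, 27541396936, 27544075020, 27544491028): 72 nodes
  '6'-branch (66225151068, 662271, 6623, 6623688208, 66255728940, 6629044, 6629786223): 38 nodes
Sum: 110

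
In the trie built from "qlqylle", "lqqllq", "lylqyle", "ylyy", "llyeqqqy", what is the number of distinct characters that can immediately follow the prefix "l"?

Walk "l" from the root, arriving at one node.
Characters that immediately follow "l" among the stored strings: {l, q, y}.
That node has 3 child edges.

3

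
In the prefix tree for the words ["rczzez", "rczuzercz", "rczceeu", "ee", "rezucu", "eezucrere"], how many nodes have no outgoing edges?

5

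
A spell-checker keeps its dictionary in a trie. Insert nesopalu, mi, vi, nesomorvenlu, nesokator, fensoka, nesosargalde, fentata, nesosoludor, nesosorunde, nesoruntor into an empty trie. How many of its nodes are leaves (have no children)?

A leaf is a node with no children — equivalently, the end of a word that is not a proper prefix of any other stored word.
Those words: "fensoka", "fentata", "mi", "nesokator", "nesomorvenlu", "nesopalu", "nesoruntor", "nesosargalde", "nesosoludor", "nesosorunde", "vi"
Leaf count: 11

11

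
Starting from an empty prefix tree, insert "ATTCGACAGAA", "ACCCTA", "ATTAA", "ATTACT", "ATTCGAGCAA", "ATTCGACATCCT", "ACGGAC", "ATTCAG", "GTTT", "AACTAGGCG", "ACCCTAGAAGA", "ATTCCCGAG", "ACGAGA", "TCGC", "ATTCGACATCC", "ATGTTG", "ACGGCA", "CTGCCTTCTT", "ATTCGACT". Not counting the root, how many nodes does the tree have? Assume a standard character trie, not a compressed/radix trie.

Insert word by word; a character creates a node only if that edge doesn't already exist:
  "ATTCGACAGAA" → 11 new (A, T, T, C, G, A, C, A, G, A, A)
  "ACCCTA" → prefix "A" already present; 5 new (C, C, C, T, A)
  "ATTAA" → prefix "ATT" already present; 2 new (A, A)
  "ATTACT" → prefix "ATTA" already present; 2 new (C, T)
  "ATTCGAGCAA" → prefix "ATTCGA" already present; 4 new (G, C, A, A)
  "ATTCGACATCCT" → prefix "ATTCGACA" already present; 4 new (T, C, C, T)
  "ACGGAC" → prefix "AC" already present; 4 new (G, G, A, C)
  "ATTCAG" → prefix "ATTC" already present; 2 new (A, G)
  "GTTT" → 4 new (G, T, T, T)
  "AACTAGGCG" → prefix "A" already present; 8 new (A, C, T, A, G, G, C, G)
  "ACCCTAGAAGA" → prefix "ACCCTA" already present; 5 new (G, A, A, G, A)
  "ATTCCCGAG" → prefix "ATTC" already present; 5 new (C, C, G, A, G)
  "ACGAGA" → prefix "ACG" already present; 3 new (A, G, A)
  "TCGC" → 4 new (T, C, G, C)
  "ATTCGACATCC" → prefix "ATTCGACATCC" already present; 0 new (none)
  "ATGTTG" → prefix "AT" already present; 4 new (G, T, T, G)
  "ACGGCA" → prefix "ACGG" already present; 2 new (C, A)
  "CTGCCTTCTT" → 10 new (C, T, G, C, C, T, T, C, T, T)
  "ATTCGACT" → prefix "ATTCGAC" already present; 1 new (T)
Total nodes = 11 + 5 + 2 + 2 + 4 + 4 + 4 + 2 + 4 + 8 + 5 + 5 + 3 + 4 + 0 + 4 + 2 + 10 + 1 = 80

80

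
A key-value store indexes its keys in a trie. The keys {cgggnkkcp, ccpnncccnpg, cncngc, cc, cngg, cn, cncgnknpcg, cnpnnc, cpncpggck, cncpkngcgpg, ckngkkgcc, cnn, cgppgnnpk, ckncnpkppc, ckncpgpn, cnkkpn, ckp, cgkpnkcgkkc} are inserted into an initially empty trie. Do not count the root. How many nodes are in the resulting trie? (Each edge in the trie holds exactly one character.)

94

Count nodes per top-level branch (shared prefixes stored once):
  'c'-branch (cc, ccpnncccnpg, cgggnkkcp, cgkpnkcgkkc, cgppgnnpk, ckncnpkppc, ckncpgpn, ckngkkgcc, ckp, cn, cncgnknpcg, cncngc, cncpkngcgpg, cngg, cnkkpn, cnn, cnpnnc, cpncpggck): 94 nodes
Sum: 94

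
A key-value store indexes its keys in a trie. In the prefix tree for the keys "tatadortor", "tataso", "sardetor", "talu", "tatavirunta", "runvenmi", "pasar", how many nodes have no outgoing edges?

A leaf is a node with no children — equivalently, the end of a word that is not a proper prefix of any other stored word.
Those words: "pasar", "runvenmi", "sardetor", "talu", "tatadortor", "tataso", "tatavirunta"
Leaf count: 7

7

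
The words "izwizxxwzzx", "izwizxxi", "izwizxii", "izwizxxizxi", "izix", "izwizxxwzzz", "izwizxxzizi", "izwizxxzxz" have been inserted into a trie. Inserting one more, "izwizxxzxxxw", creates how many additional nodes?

3

The longest prefix of "izwizxxzxxxw" already in the trie is "izwizxxzx" (length 9).
New nodes needed: |"izwizxxzxxxw"| − 9 = 12 − 9 = 3.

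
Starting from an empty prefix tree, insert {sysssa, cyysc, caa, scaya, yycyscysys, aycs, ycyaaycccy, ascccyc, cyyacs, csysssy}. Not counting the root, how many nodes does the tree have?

55

Insert word by word; a character creates a node only if that edge doesn't already exist:
  "sysssa" → 6 new (s, y, s, s, s, a)
  "cyysc" → 5 new (c, y, y, s, c)
  "caa" → prefix "c" already present; 2 new (a, a)
  "scaya" → prefix "s" already present; 4 new (c, a, y, a)
  "yycyscysys" → 10 new (y, y, c, y, s, c, y, s, y, s)
  "aycs" → 4 new (a, y, c, s)
  "ycyaaycccy" → prefix "y" already present; 9 new (c, y, a, a, y, c, c, c, y)
  "ascccyc" → prefix "a" already present; 6 new (s, c, c, c, y, c)
  "cyyacs" → prefix "cyy" already present; 3 new (a, c, s)
  "csysssy" → prefix "c" already present; 6 new (s, y, s, s, s, y)
Total nodes = 6 + 5 + 2 + 4 + 10 + 4 + 9 + 6 + 3 + 6 = 55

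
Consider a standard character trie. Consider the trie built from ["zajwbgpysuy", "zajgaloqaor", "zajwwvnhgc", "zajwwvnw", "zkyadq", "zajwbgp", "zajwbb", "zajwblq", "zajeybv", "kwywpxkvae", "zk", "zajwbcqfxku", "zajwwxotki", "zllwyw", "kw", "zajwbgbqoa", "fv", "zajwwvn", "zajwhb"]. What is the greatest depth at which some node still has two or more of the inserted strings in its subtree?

7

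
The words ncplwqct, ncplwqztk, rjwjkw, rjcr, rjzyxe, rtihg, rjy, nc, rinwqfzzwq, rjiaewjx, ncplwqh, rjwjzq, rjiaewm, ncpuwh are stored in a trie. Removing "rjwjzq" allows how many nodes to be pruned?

2

Walk "rjwjzq" from the leaf back toward the root, removing each node that no remaining word uses.
The suffix "zq" (2 nodes) is used only by "rjwjzq"; the node for "rjwj" still has the child "k", so pruning stops there.
Nodes removed: 2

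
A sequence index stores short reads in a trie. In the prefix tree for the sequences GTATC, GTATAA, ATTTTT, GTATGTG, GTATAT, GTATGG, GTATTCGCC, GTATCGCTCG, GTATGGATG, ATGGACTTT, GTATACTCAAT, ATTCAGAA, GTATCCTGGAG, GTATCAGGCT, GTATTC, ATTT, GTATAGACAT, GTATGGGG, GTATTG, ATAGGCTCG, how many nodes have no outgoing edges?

Leaves are exactly the stored words that no other stored word extends.
Those words: "ATAGGCTCG", "ATGGACTTT", "ATTCAGAA", "ATTTTT", "GTATAA", "GTATACTCAAT", "GTATAGACAT", "GTATAT", "GTATCAGGCT", "GTATCCTGGAG", "GTATCGCTCG", "GTATGGATG", "GTATGGGG", "GTATGTG", "GTATTCGCC", "GTATTG"
Leaf count: 16

16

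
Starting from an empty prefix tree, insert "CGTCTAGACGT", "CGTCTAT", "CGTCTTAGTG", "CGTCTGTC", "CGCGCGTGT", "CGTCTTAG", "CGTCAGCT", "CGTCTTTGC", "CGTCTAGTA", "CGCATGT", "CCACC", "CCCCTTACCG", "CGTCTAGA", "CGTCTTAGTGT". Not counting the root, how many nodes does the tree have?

53

Count nodes per top-level branch (shared prefixes stored once):
  'C'-branch (CCACC, CCCCTTACCG, CGCATGT, CGCGCGTGT, CGTCAGCT, CGTCTAGA, CGTCTAGACGT, CGTCTAGTA, CGTCTAT, CGTCTGTC, CGTCTTAG, CGTCTTAGTG, CGTCTTAGTGT, CGTCTTTGC): 53 nodes
Sum: 53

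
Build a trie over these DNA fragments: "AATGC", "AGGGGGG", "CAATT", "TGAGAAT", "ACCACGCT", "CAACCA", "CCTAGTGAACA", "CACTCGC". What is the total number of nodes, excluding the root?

Trace insertions, counting only characters that open a new branch:
  "AATGC" → 5 new (A, A, T, G, C)
  "AGGGGGG" → prefix "A" already present; 6 new (G, G, G, G, G, G)
  "CAATT" → 5 new (C, A, A, T, T)
  "TGAGAAT" → 7 new (T, G, A, G, A, A, T)
  "ACCACGCT" → prefix "A" already present; 7 new (C, C, A, C, G, C, T)
  "CAACCA" → prefix "CAA" already present; 3 new (C, C, A)
  "CCTAGTGAACA" → prefix "C" already present; 10 new (C, T, A, G, T, G, A, A, C, A)
  "CACTCGC" → prefix "CA" already present; 5 new (C, T, C, G, C)
Total nodes = 5 + 6 + 5 + 7 + 7 + 3 + 10 + 5 = 48

48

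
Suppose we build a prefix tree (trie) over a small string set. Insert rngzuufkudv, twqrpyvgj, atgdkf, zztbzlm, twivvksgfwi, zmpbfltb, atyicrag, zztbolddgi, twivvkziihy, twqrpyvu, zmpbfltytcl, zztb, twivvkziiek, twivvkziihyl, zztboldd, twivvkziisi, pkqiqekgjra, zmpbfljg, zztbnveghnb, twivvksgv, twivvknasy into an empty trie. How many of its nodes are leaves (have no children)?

18

A leaf is a node with no children — equivalently, the end of a word that is not a proper prefix of any other stored word.
Those words: "atgdkf", "atyicrag", "pkqiqekgjra", "rngzuufkudv", "twivvknasy", "twivvksgfwi", "twivvksgv", "twivvkziiek", "twivvkziihyl", "twivvkziisi", "twqrpyvgj", "twqrpyvu", "zmpbfljg", "zmpbfltb", "zmpbfltytcl", "zztbnveghnb", "zztbolddgi", "zztbzlm"
Leaf count: 18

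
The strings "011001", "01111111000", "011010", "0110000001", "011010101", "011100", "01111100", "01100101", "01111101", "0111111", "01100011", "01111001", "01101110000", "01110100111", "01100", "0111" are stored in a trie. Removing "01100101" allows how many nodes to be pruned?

2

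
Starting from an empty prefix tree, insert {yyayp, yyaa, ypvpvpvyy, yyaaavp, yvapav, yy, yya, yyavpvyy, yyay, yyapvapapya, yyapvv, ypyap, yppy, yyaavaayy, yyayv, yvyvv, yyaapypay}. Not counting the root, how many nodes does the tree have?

55

For each word, the new-node count is its length minus the longest prefix already in the trie:
  "yyayp" → 5 new (y, y, a, y, p)
  "yyaa" → prefix "yya" already present; 1 new (a)
  "ypvpvpvyy" → prefix "y" already present; 8 new (p, v, p, v, p, v, y, y)
  "yyaaavp" → prefix "yyaa" already present; 3 new (a, v, p)
  "yvapav" → prefix "y" already present; 5 new (v, a, p, a, v)
  "yy" → prefix "yy" already present; 0 new (none)
  "yya" → prefix "yya" already present; 0 new (none)
  "yyavpvyy" → prefix "yya" already present; 5 new (v, p, v, y, y)
  "yyay" → prefix "yyay" already present; 0 new (none)
  "yyapvapapya" → prefix "yya" already present; 8 new (p, v, a, p, a, p, y, a)
  "yyapvv" → prefix "yyapv" already present; 1 new (v)
  "ypyap" → prefix "yp" already present; 3 new (y, a, p)
  "yppy" → prefix "yp" already present; 2 new (p, y)
  "yyaavaayy" → prefix "yyaa" already present; 5 new (v, a, a, y, y)
  "yyayv" → prefix "yyay" already present; 1 new (v)
  "yvyvv" → prefix "yv" already present; 3 new (y, v, v)
  "yyaapypay" → prefix "yyaa" already present; 5 new (p, y, p, a, y)
Total nodes = 5 + 1 + 8 + 3 + 5 + 0 + 0 + 5 + 0 + 8 + 1 + 3 + 2 + 5 + 1 + 3 + 5 = 55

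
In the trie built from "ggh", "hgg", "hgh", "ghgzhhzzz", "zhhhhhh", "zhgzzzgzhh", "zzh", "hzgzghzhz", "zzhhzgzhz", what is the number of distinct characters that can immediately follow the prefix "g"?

2

Walk "g" from the root, arriving at one node.
Characters that immediately follow "g" among the stored strings: {g, h}.
That node has 2 child edges.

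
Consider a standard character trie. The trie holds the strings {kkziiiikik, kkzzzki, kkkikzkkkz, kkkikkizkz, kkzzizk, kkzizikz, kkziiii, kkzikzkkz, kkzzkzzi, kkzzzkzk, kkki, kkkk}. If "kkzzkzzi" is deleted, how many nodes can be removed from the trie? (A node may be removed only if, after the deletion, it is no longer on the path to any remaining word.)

4

After clearing the end-marker at "kkzzkzzi", prune upward until reaching a node still needed by another word.
The suffix "kzzi" (4 nodes) is used only by "kkzzkzzi"; the node for "kkzz" still has the child "z", so pruning stops there.
Nodes removed: 4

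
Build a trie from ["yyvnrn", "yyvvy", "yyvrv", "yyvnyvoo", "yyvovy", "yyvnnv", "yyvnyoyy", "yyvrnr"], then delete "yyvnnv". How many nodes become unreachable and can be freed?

2

A node on "yyvnnv"'s path can go only if nothing else ends at it or branches off below it.
The suffix "nv" (2 nodes) is used only by "yyvnnv"; the node for "yyvn" still has the child "r", so pruning stops there.
Nodes removed: 2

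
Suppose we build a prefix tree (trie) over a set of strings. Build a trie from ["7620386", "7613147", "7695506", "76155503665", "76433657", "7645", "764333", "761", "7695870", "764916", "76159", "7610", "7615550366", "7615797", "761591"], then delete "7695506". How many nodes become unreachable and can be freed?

3

Walk "7695506" from the leaf back toward the root, removing each node that no remaining word uses.
The suffix "506" (3 nodes) is used only by "7695506"; the node for "7695" still has the child "8", so pruning stops there.
Nodes removed: 3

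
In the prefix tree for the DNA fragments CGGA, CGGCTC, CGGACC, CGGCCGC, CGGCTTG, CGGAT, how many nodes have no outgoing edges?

A leaf is a node with no children — equivalently, the end of a word that is not a proper prefix of any other stored word.
Those words: "CGGACC", "CGGAT", "CGGCCGC", "CGGCTC", "CGGCTTG"
Leaf count: 5

5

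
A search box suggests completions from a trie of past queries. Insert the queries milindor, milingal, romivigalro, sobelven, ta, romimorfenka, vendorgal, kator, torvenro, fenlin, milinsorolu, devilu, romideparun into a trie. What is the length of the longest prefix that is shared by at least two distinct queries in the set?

5

Equivalently: take the maximum, over all pairs, of their longest common prefix length.
"milindor" and "milingal" agree on "milin" (5 characters) before diverging; nothing deeper is shared.
Longest shared-prefix length: 5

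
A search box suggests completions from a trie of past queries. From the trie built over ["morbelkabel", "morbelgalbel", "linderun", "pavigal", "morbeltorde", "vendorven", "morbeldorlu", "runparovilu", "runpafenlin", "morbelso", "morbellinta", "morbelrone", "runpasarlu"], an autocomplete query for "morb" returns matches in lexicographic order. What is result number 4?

morbellinta

Words with prefix "morb", in lexicographic order: "morbeldorlu", "morbelgalbel", "morbelkabel", "morbellinta", "morbelrone", "morbelso", "morbeltorde"
The 4th is morbellinta.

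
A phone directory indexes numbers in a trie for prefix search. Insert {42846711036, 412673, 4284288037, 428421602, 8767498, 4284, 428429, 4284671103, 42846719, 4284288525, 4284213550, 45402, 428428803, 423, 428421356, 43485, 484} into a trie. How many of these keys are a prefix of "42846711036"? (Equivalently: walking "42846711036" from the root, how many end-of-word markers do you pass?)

Check each prefix of "42846711036" against the stored set — each match is an end-marker on the path.
Prefixes of the query that are stored words: "4284", "4284671103", "42846711036"
Count: 3

3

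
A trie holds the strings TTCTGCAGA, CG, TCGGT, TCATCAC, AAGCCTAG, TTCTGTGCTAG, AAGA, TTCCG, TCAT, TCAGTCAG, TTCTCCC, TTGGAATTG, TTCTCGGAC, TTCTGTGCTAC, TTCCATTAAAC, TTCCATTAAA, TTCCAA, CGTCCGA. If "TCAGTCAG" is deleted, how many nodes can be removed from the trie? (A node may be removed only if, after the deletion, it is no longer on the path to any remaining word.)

Walk "TCAGTCAG" from the leaf back toward the root, removing each node that no remaining word uses.
The suffix "GTCAG" (5 nodes) is used only by "TCAGTCAG"; the node for "TCA" still has the child "T", so pruning stops there.
Nodes removed: 5

5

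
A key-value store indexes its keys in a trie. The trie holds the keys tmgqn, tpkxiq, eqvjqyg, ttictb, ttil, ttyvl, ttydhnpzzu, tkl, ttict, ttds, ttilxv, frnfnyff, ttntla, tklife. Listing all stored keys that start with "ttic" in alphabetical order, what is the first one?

ttict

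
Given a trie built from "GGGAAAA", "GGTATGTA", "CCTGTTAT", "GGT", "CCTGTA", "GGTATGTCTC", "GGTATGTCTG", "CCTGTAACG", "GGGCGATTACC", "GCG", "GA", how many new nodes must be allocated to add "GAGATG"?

4

"GA" is already a path in the trie; the remaining "GATG" must be added.
Each of the 4 remaining characters creates one node.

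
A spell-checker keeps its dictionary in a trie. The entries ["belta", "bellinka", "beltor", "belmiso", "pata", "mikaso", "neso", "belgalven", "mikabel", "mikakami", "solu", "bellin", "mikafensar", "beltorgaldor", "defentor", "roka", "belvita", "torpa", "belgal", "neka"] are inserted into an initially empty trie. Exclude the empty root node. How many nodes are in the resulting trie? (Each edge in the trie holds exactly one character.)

82

For each word, the new-node count is its length minus the longest prefix already in the trie:
  "belta" → 5 new (b, e, l, t, a)
  "bellinka" → prefix "bel" already present; 5 new (l, i, n, k, a)
  "beltor" → prefix "belt" already present; 2 new (o, r)
  "belmiso" → prefix "bel" already present; 4 new (m, i, s, o)
  "pata" → 4 new (p, a, t, a)
  "mikaso" → 6 new (m, i, k, a, s, o)
  "neso" → 4 new (n, e, s, o)
  "belgalven" → prefix "bel" already present; 6 new (g, a, l, v, e, n)
  "mikabel" → prefix "mika" already present; 3 new (b, e, l)
  "mikakami" → prefix "mika" already present; 4 new (k, a, m, i)
  "solu" → 4 new (s, o, l, u)
  "bellin" → prefix "bellin" already present; 0 new (none)
  "mikafensar" → prefix "mika" already present; 6 new (f, e, n, s, a, r)
  "beltorgaldor" → prefix "beltor" already present; 6 new (g, a, l, d, o, r)
  "defentor" → 8 new (d, e, f, e, n, t, o, r)
  "roka" → 4 new (r, o, k, a)
  "belvita" → prefix "bel" already present; 4 new (v, i, t, a)
  "torpa" → 5 new (t, o, r, p, a)
  "belgal" → prefix "belgal" already present; 0 new (none)
  "neka" → prefix "ne" already present; 2 new (k, a)
Total nodes = 5 + 5 + 2 + 4 + 4 + 6 + 4 + 6 + 3 + 4 + 4 + 0 + 6 + 6 + 8 + 4 + 4 + 5 + 0 + 2 = 82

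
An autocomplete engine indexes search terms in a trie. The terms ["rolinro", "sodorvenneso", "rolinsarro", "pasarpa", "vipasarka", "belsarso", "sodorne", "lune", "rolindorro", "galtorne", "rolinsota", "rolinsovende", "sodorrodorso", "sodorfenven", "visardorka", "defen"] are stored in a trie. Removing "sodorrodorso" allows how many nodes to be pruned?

Walk "sodorrodorso" from the leaf back toward the root, removing each node that no remaining word uses.
The suffix "rodorso" (7 nodes) is used only by "sodorrodorso"; the node for "sodor" still has the child "v", so pruning stops there.
Nodes removed: 7

7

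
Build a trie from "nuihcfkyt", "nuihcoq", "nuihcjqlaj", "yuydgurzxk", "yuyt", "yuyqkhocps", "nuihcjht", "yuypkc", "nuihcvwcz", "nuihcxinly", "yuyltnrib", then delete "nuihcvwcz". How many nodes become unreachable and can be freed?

4

A node on "nuihcvwcz"'s path can go only if nothing else ends at it or branches off below it.
The suffix "vwcz" (4 nodes) is used only by "nuihcvwcz"; the node for "nuihc" still has the child "f", so pruning stops there.
Nodes removed: 4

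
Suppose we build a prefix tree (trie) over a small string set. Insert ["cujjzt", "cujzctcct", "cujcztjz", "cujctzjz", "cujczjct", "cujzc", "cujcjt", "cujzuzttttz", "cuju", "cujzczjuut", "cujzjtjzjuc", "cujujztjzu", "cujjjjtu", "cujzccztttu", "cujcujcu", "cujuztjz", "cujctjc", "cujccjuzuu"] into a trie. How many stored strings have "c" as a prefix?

18

Filter for entries beginning with "c":
Matches: "cujccjuzuu", "cujcjt", "cujctjc", "cujctzjz", "cujcujcu", "cujczjct", "cujcztjz", "cujjjjtu", "cujjzt", "cuju", "cujujztjzu", "cujuztjz", "cujzc", "cujzccztttu", "cujzctcct", "cujzczjuut", "cujzjtjzjuc", "cujzuzttttz"
Count: 18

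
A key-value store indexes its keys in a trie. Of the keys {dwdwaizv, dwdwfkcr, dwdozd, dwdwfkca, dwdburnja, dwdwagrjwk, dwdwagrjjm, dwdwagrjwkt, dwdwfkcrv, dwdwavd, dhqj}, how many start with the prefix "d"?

11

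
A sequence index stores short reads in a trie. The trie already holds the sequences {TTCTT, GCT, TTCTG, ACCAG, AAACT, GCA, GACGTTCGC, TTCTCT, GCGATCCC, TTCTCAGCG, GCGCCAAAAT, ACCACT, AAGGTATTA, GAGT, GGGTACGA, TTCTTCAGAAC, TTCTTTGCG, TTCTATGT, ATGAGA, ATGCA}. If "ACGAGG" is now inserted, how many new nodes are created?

4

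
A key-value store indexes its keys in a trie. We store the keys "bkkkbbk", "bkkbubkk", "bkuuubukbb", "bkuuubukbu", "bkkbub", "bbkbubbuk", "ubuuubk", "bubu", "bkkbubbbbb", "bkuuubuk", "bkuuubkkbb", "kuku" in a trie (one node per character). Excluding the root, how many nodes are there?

51

Insert word by word; a character creates a node only if that edge doesn't already exist:
  "bkkkbbk" → 7 new (b, k, k, k, b, b, k)
  "bkkbubkk" → prefix "bkk" already present; 5 new (b, u, b, k, k)
  "bkuuubukbb" → prefix "bk" already present; 8 new (u, u, u, b, u, k, b, b)
  "bkuuubukbu" → prefix "bkuuubukb" already present; 1 new (u)
  "bkkbub" → prefix "bkkbub" already present; 0 new (none)
  "bbkbubbuk" → prefix "b" already present; 8 new (b, k, b, u, b, b, u, k)
  "ubuuubk" → 7 new (u, b, u, u, u, b, k)
  "bubu" → prefix "b" already present; 3 new (u, b, u)
  "bkkbubbbbb" → prefix "bkkbub" already present; 4 new (b, b, b, b)
  "bkuuubuk" → prefix "bkuuubuk" already present; 0 new (none)
  "bkuuubkkbb" → prefix "bkuuub" already present; 4 new (k, k, b, b)
  "kuku" → 4 new (k, u, k, u)
Total nodes = 7 + 5 + 8 + 1 + 0 + 8 + 7 + 3 + 4 + 0 + 4 + 4 = 51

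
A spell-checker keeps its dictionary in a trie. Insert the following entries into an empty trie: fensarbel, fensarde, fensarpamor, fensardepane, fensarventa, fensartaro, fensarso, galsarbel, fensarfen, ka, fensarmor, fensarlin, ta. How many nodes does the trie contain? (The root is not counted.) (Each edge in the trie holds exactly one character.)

Count nodes per top-level branch (shared prefixes stored once):
  'f'-branch (fensarbel, fensarde, fensardepane, fensarfen, fensarlin, fensarmor, fensarpamor, fensarso, fensartaro, fensarventa): 40 nodes
  'g'-branch (galsarbel): 9 nodes
  'k'-branch (ka): 2 nodes
  't'-branch (ta): 2 nodes
Sum: 53

53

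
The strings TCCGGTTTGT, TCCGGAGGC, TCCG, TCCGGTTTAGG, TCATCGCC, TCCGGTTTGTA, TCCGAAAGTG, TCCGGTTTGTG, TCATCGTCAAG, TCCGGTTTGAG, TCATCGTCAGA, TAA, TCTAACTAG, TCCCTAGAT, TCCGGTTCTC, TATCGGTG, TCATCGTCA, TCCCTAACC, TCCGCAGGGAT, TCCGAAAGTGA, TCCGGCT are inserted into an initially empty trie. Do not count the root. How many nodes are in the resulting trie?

Insert word by word; a character creates a node only if that edge doesn't already exist:
  "TCCGGTTTGT" → 10 new (T, C, C, G, G, T, T, T, G, T)
  "TCCGGAGGC" → prefix "TCCGG" already present; 4 new (A, G, G, C)
  "TCCG" → prefix "TCCG" already present; 0 new (none)
  "TCCGGTTTAGG" → prefix "TCCGGTTT" already present; 3 new (A, G, G)
  "TCATCGCC" → prefix "TC" already present; 6 new (A, T, C, G, C, C)
  "TCCGGTTTGTA" → prefix "TCCGGTTTGT" already present; 1 new (A)
  "TCCGAAAGTG" → prefix "TCCG" already present; 6 new (A, A, A, G, T, G)
  "TCCGGTTTGTG" → prefix "TCCGGTTTGT" already present; 1 new (G)
  "TCATCGTCAAG" → prefix "TCATCG" already present; 5 new (T, C, A, A, G)
  "TCCGGTTTGAG" → prefix "TCCGGTTTG" already present; 2 new (A, G)
  "TCATCGTCAGA" → prefix "TCATCGTCA" already present; 2 new (G, A)
  "TAA" → prefix "T" already present; 2 new (A, A)
  "TCTAACTAG" → prefix "TC" already present; 7 new (T, A, A, C, T, A, G)
  "TCCCTAGAT" → prefix "TCC" already present; 6 new (C, T, A, G, A, T)
  "TCCGGTTCTC" → prefix "TCCGGTT" already present; 3 new (C, T, C)
  "TATCGGTG" → prefix "TA" already present; 6 new (T, C, G, G, T, G)
  "TCATCGTCA" → prefix "TCATCGTCA" already present; 0 new (none)
  "TCCCTAACC" → prefix "TCCCTA" already present; 3 new (A, C, C)
  "TCCGCAGGGAT" → prefix "TCCG" already present; 7 new (C, A, G, G, G, A, T)
  "TCCGAAAGTGA" → prefix "TCCGAAAGTG" already present; 1 new (A)
  "TCCGGCT" → prefix "TCCGG" already present; 2 new (C, T)
Total nodes = 10 + 4 + 0 + 3 + 6 + 1 + 6 + 1 + 5 + 2 + 2 + 2 + 7 + 6 + 3 + 6 + 0 + 3 + 7 + 1 + 2 = 77

77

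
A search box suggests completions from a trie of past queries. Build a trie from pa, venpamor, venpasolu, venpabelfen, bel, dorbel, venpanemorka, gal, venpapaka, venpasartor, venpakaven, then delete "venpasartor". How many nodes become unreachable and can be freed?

After clearing the end-marker at "venpasartor", prune upward until reaching a node still needed by another word.
The suffix "artor" (5 nodes) is used only by "venpasartor"; the node for "venpas" still has the child "o", so pruning stops there.
Nodes removed: 5

5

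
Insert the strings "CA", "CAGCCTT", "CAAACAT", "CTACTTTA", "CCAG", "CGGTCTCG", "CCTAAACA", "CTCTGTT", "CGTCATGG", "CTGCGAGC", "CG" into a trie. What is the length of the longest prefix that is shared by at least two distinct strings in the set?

2

Equivalently: take the maximum, over all pairs, of their longest common prefix length.
e.g. "CA" and "CAAACAT" share the prefix "CA" of length 2; no pair shares a longer one.
Longest shared-prefix length: 2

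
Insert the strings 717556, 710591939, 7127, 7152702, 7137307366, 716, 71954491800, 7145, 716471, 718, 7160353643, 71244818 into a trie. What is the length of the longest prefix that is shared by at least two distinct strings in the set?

3

The deepest shared node is where two words last agree before diverging.
e.g. "71244818" and "7127" share the prefix "712" of length 3; no pair shares a longer one.
Longest shared-prefix length: 3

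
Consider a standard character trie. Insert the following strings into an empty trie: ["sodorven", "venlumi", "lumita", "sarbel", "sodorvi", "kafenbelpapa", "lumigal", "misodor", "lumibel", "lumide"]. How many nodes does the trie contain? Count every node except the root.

Trace insertions, counting only characters that open a new branch:
  "sodorven" → 8 new (s, o, d, o, r, v, e, n)
  "venlumi" → 7 new (v, e, n, l, u, m, i)
  "lumita" → 6 new (l, u, m, i, t, a)
  "sarbel" → prefix "s" already present; 5 new (a, r, b, e, l)
  "sodorvi" → prefix "sodorv" already present; 1 new (i)
  "kafenbelpapa" → 12 new (k, a, f, e, n, b, e, l, p, a, p, a)
  "lumigal" → prefix "lumi" already present; 3 new (g, a, l)
  "misodor" → 7 new (m, i, s, o, d, o, r)
  "lumibel" → prefix "lumi" already present; 3 new (b, e, l)
  "lumide" → prefix "lumi" already present; 2 new (d, e)
Total nodes = 8 + 7 + 6 + 5 + 1 + 12 + 3 + 7 + 3 + 2 = 54

54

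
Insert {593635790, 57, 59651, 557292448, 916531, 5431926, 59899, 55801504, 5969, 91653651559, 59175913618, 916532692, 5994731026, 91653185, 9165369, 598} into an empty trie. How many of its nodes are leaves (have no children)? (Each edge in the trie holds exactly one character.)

A leaf is a node with no children — equivalently, the end of a word that is not a proper prefix of any other stored word.
Those words: "5431926", "557292448", "55801504", "57", "59175913618", "593635790", "59651", "5969", "59899", "5994731026", "91653185", "916532692", "91653651559", "9165369"
Leaf count: 14

14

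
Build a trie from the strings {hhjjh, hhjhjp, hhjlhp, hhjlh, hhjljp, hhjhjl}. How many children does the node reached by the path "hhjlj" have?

Walk "hhjlj" from the root, arriving at one node.
Distinct next characters after "hhjlj": p.
That node has 1 child edge.

1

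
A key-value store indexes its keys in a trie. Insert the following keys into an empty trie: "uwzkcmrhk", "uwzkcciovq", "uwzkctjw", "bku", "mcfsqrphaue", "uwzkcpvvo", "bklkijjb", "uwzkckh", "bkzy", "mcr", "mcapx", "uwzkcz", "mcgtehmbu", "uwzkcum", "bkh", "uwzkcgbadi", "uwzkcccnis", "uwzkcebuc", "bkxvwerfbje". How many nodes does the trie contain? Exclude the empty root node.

Trace insertions, counting only characters that open a new branch:
  "uwzkcmrhk" → 9 new (u, w, z, k, c, m, r, h, k)
  "uwzkcciovq" → prefix "uwzkc" already present; 5 new (c, i, o, v, q)
  "uwzkctjw" → prefix "uwzkc" already present; 3 new (t, j, w)
  "bku" → 3 new (b, k, u)
  "mcfsqrphaue" → 11 new (m, c, f, s, q, r, p, h, a, u, e)
  "uwzkcpvvo" → prefix "uwzkc" already present; 4 new (p, v, v, o)
  "bklkijjb" → prefix "bk" already present; 6 new (l, k, i, j, j, b)
  "uwzkckh" → prefix "uwzkc" already present; 2 new (k, h)
  "bkzy" → prefix "bk" already present; 2 new (z, y)
  "mcr" → prefix "mc" already present; 1 new (r)
  "mcapx" → prefix "mc" already present; 3 new (a, p, x)
  "uwzkcz" → prefix "uwzkc" already present; 1 new (z)
  "mcgtehmbu" → prefix "mc" already present; 7 new (g, t, e, h, m, b, u)
  "uwzkcum" → prefix "uwzkc" already present; 2 new (u, m)
  "bkh" → prefix "bk" already present; 1 new (h)
  "uwzkcgbadi" → prefix "uwzkc" already present; 5 new (g, b, a, d, i)
  "uwzkcccnis" → prefix "uwzkcc" already present; 4 new (c, n, i, s)
  "uwzkcebuc" → prefix "uwzkc" already present; 4 new (e, b, u, c)
  "bkxvwerfbje" → prefix "bk" already present; 9 new (x, v, w, e, r, f, b, j, e)
Total nodes = 9 + 5 + 3 + 3 + 11 + 4 + 6 + 2 + 2 + 1 + 3 + 1 + 7 + 2 + 1 + 5 + 4 + 4 + 9 = 82

82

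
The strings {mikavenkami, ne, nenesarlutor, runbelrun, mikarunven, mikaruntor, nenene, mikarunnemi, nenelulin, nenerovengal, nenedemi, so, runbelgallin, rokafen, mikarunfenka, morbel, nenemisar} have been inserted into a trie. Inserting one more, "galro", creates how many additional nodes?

"galro" shares no prefix with any stored word, so all 5 characters open new nodes.
5 − 0 = 5 new nodes.

5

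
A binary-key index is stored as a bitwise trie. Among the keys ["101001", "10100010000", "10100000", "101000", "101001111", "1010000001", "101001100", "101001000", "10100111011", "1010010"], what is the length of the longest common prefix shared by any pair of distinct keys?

8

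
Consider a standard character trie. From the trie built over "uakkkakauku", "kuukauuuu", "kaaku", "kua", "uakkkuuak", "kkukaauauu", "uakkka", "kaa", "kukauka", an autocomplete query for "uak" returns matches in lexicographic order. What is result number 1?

uakkka

DFS of the "uak" subtree visits, in order: "uakkka", "uakkkakauku", "uakkkuuak"
Position 1: uakkka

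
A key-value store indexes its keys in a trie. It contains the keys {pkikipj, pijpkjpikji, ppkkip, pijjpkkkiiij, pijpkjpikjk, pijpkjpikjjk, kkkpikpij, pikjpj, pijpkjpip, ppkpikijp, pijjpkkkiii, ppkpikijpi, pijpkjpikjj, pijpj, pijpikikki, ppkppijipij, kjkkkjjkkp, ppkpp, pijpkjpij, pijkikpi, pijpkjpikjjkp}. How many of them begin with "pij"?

12

Filter for entries beginning with "pij":
Matches: "pijjpkkkiii", "pijjpkkkiiij", "pijkikpi", "pijpikikki", "pijpj", "pijpkjpij", "pijpkjpikji", "pijpkjpikjj", "pijpkjpikjjk", "pijpkjpikjjkp", "pijpkjpikjk", "pijpkjpip"
Count: 12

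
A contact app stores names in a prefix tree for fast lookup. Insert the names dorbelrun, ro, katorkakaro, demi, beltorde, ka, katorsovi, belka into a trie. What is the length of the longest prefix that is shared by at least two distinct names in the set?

5

Look for the deepest trie node that still has at least two words in its subtree.
e.g. "katorkakaro" and "katorsovi" share the prefix "kator" of length 5; no pair shares a longer one.
Longest shared-prefix length: 5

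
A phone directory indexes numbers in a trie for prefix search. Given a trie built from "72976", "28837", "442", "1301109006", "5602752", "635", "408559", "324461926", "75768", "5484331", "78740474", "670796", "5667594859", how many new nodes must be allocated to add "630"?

1

"63" is already a path in the trie; the remaining "0" must be added.
New nodes needed: |"630"| − 2 = 3 − 2 = 1.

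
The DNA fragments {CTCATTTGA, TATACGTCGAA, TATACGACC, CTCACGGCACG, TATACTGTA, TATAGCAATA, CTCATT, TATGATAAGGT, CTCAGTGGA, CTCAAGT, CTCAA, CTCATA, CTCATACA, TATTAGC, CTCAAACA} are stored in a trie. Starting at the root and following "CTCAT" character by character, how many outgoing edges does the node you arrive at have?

Walk "CTCAT" from the root, arriving at one node.
Distinct next characters after "CTCAT": A, T.
That node has 2 child edges.

2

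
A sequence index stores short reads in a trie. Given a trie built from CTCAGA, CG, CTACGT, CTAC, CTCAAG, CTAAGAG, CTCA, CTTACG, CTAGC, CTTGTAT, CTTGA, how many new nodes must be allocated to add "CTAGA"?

Walking "CTAGA" from the root, the first 4 characters ("CTAG") follow existing edges; "A" is the first miss.
Each of the 1 remaining characters creates one node.

1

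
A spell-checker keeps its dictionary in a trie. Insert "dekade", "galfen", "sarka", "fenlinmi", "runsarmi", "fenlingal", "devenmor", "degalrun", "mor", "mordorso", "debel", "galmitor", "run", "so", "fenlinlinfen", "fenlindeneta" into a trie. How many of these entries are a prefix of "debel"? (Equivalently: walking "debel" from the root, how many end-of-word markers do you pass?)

1

Check each prefix of "debel" against the stored set — each match is an end-marker on the path.
Prefixes of the query that are stored words: "debel"
Count: 1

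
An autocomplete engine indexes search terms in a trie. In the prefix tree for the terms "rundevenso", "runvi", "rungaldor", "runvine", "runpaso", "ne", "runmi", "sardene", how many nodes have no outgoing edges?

7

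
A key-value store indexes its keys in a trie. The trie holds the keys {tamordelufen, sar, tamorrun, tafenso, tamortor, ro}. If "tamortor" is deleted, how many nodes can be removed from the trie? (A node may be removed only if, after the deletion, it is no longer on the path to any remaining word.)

3

A node on "tamortor"'s path can go only if nothing else ends at it or branches off below it.
The suffix "tor" (3 nodes) is used only by "tamortor"; the node for "tamor" still has the child "d", so pruning stops there.
Nodes removed: 3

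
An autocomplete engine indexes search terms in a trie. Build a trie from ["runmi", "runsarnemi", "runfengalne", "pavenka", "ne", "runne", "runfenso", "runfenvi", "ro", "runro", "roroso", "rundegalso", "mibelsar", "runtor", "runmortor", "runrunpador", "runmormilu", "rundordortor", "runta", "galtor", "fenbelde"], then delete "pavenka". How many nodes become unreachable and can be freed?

7

After clearing the end-marker at "pavenka", prune upward until reaching a node still needed by another word.
No other word shares any prefix with "pavenka", so all 7 of its nodes go.
Nodes removed: 7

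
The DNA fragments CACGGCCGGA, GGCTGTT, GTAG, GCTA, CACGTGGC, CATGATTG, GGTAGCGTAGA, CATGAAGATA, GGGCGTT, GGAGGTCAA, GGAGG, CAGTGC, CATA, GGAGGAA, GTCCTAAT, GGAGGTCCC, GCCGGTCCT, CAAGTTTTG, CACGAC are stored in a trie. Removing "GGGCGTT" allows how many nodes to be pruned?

Walk "GGGCGTT" from the leaf back toward the root, removing each node that no remaining word uses.
The suffix "GCGTT" (5 nodes) is used only by "GGGCGTT"; the node for "GG" still has the child "C", so pruning stops there.
Nodes removed: 5

5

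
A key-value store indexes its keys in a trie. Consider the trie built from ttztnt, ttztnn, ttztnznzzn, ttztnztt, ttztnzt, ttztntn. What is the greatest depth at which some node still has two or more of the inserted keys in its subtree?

7

Equivalently: take the maximum, over all pairs, of their longest common prefix length.
e.g. "ttztnzt" and "ttztnztt" share the prefix "ttztnzt" of length 7; no pair shares a longer one.
Longest shared-prefix length: 7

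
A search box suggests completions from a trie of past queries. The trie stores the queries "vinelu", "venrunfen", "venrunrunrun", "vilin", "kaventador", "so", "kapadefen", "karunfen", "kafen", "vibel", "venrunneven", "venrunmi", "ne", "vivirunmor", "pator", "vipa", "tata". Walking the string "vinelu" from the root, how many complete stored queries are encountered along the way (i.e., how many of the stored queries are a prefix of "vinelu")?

1

Check each prefix of "vinelu" against the stored set — each match is an end-marker on the path.
Prefixes of the query that are stored words: "vinelu"
Count: 1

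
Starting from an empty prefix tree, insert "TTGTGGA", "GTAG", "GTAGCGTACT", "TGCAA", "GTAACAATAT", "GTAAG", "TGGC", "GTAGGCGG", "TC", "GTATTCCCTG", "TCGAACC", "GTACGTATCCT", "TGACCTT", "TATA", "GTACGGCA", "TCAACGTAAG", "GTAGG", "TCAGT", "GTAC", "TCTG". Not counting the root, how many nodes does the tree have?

Count nodes per top-level branch (shared prefixes stored once):
  'G'-branch (GTAACAATAT, GTAAG, GTAC, GTACGGCA, GTACGTATCCT, GTAG, GTAGCGTACT, GTAGG, GTAGGCGG, GTATTCCCTG): 40 nodes
  'T'-branch (TATA, TC, TCAACGTAAG, TCAGT, TCGAACC, TCTG, TGACCTT, TGCAA, TGGC, TTGTGGA): 39 nodes
Sum: 79

79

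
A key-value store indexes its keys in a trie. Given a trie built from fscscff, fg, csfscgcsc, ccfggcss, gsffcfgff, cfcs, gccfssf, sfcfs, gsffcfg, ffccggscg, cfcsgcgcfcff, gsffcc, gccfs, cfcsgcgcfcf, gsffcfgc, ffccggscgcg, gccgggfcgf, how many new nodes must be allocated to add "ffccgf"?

1

"ffccg" is already a path in the trie; the remaining "f" must be added.
Each of the 1 remaining characters creates one node.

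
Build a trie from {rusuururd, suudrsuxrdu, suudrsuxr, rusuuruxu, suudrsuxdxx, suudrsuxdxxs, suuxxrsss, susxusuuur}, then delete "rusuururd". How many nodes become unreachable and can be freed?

2

A node on "rusuururd"'s path can go only if nothing else ends at it or branches off below it.
The suffix "rd" (2 nodes) is used only by "rusuururd"; the node for "rusuuru" still has the child "x", so pruning stops there.
Nodes removed: 2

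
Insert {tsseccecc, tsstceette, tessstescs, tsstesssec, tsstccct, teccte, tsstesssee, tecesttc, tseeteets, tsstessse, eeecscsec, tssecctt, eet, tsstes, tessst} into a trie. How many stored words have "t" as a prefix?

Walk to "t"; the words in its subtree are exactly those with that prefix.
Matches: "teccte", "tecesttc", "tessst", "tessstescs", "tseeteets", "tsseccecc", "tssecctt", "tsstccct", "tsstceette", "tsstes", "tsstessse", "tsstesssec", "tsstesssee"
Count: 13

13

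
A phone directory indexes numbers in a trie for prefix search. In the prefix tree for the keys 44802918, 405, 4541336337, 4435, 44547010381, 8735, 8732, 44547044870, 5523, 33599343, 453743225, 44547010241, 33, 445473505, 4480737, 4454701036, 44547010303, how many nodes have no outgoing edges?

16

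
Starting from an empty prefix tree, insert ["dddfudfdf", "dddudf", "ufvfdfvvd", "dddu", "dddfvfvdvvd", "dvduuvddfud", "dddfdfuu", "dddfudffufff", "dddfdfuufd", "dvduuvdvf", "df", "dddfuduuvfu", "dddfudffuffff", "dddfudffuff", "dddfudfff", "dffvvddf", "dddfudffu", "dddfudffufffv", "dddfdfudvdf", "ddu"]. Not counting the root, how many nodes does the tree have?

71

Count nodes per top-level branch (shared prefixes stored once):
  'd'-branch (dddfdfudvdf, dddfdfuu, dddfdfuufd, dddfudfdf, dddfudfff, dddfudffu, dddfudffuff, dddfudffufff, dddfudffuffff, dddfudffufffv, dddfuduuvfu, dddfvfvdvvd, dddu, dddudf, ddu, df, dffvvddf, dvduuvddfud, dvduuvdvf): 62 nodes
  'u'-branch (ufvfdfvvd): 9 nodes
Sum: 71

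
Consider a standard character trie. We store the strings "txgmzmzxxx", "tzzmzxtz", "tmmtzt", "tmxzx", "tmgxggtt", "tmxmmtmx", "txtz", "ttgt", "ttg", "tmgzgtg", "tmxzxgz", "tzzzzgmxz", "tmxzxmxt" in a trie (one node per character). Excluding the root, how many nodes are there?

Trace insertions, counting only characters that open a new branch:
  "txgmzmzxxx" → 10 new (t, x, g, m, z, m, z, x, x, x)
  "tzzmzxtz" → prefix "t" already present; 7 new (z, z, m, z, x, t, z)
  "tmmtzt" → prefix "t" already present; 5 new (m, m, t, z, t)
  "tmxzx" → prefix "tm" already present; 3 new (x, z, x)
  "tmgxggtt" → prefix "tm" already present; 6 new (g, x, g, g, t, t)
  "tmxmmtmx" → prefix "tmx" already present; 5 new (m, m, t, m, x)
  "txtz" → prefix "tx" already present; 2 new (t, z)
  "ttgt" → prefix "t" already present; 3 new (t, g, t)
  "ttg" → prefix "ttg" already present; 0 new (none)
  "tmgzgtg" → prefix "tmg" already present; 4 new (z, g, t, g)
  "tmxzxgz" → prefix "tmxzx" already present; 2 new (g, z)
  "tzzzzgmxz" → prefix "tzz" already present; 6 new (z, z, g, m, x, z)
  "tmxzxmxt" → prefix "tmxzx" already present; 3 new (m, x, t)
Total nodes = 10 + 7 + 5 + 3 + 6 + 5 + 2 + 3 + 0 + 4 + 2 + 6 + 3 = 56

56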